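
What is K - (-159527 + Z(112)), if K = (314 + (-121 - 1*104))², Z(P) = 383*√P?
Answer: 167448 - 1532*√7 ≈ 1.6339e+5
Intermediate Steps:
K = 7921 (K = (314 + (-121 - 104))² = (314 - 225)² = 89² = 7921)
K - (-159527 + Z(112)) = 7921 - (-159527 + 383*√112) = 7921 - (-159527 + 383*(4*√7)) = 7921 - (-159527 + 1532*√7) = 7921 + (159527 - 1532*√7) = 167448 - 1532*√7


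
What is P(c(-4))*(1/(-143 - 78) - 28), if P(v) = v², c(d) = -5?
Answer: -154725/221 ≈ -700.11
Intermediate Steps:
P(c(-4))*(1/(-143 - 78) - 28) = (-5)²*(1/(-143 - 78) - 28) = 25*(1/(-221) - 28) = 25*(-1/221 - 28) = 25*(-6189/221) = -154725/221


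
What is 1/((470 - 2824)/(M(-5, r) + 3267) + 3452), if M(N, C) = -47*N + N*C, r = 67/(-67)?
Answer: 3507/12103810 ≈ 0.00028974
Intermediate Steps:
r = -1 (r = 67*(-1/67) = -1)
M(N, C) = -47*N + C*N
1/((470 - 2824)/(M(-5, r) + 3267) + 3452) = 1/((470 - 2824)/(-5*(-47 - 1) + 3267) + 3452) = 1/(-2354/(-5*(-48) + 3267) + 3452) = 1/(-2354/(240 + 3267) + 3452) = 1/(-2354/3507 + 3452) = 1/(12103810/3507) = 3507/12103810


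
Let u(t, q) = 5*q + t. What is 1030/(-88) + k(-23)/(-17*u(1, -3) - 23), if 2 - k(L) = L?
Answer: -21925/1892 ≈ -11.588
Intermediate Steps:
u(t, q) = t + 5*q
k(L) = 2 - L
1030/(-88) + k(-23)/(-17*u(1, -3) - 23) = 1030/(-88) + (2 - 1*(-23))/(-17*(1 + 5*(-3)) - 23) = 1030*(-1/88) + (2 + 23)/(-17*(1 - 15) - 23) = -515/44 + 25/(-17*(-14) - 23) = -515/44 + 25/(238 - 23) = -515/44 + 25/215 = -515/44 + 25*(1/215) = -515/44 + 5/43 = -21925/1892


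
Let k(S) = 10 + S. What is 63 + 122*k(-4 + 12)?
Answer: 2259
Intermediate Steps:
63 + 122*k(-4 + 12) = 63 + 122*(10 + (-4 + 12)) = 63 + 122*(10 + 8) = 63 + 122*18 = 63 + 2196 = 2259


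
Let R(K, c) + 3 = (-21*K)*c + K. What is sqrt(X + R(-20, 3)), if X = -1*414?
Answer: sqrt(823) ≈ 28.688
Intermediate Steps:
R(K, c) = -3 + K - 21*K*c (R(K, c) = -3 + ((-21*K)*c + K) = -3 + (-21*K*c + K) = -3 + (K - 21*K*c) = -3 + K - 21*K*c)
X = -414
sqrt(X + R(-20, 3)) = sqrt(-414 + (-3 - 20 - 21*(-20)*3)) = sqrt(-414 + (-3 - 20 + 1260)) = sqrt(-414 + 1237) = sqrt(823)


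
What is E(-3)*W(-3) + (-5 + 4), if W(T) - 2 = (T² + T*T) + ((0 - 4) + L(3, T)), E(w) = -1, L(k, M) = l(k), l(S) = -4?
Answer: -13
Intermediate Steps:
L(k, M) = -4
W(T) = -6 + 2*T² (W(T) = 2 + ((T² + T*T) + ((0 - 4) - 4)) = 2 + ((T² + T²) + (-4 - 4)) = 2 + (2*T² - 8) = 2 + (-8 + 2*T²) = -6 + 2*T²)
E(-3)*W(-3) + (-5 + 4) = -(-6 + 2*(-3)²) + (-5 + 4) = -(-6 + 2*9) - 1 = -(-6 + 18) - 1 = -1*12 - 1 = -12 - 1 = -13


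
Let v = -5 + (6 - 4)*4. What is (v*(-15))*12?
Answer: -540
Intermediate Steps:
v = 3 (v = -5 + 2*4 = -5 + 8 = 3)
(v*(-15))*12 = (3*(-15))*12 = -45*12 = -540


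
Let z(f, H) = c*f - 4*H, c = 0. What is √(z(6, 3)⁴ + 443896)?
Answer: 2*√116158 ≈ 681.64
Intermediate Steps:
z(f, H) = -4*H (z(f, H) = 0*f - 4*H = 0 - 4*H = -4*H)
√(z(6, 3)⁴ + 443896) = √((-4*3)⁴ + 443896) = √((-12)⁴ + 443896) = √(20736 + 443896) = √464632 = 2*√116158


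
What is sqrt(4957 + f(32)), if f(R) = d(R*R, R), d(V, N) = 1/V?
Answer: sqrt(5075969)/32 ≈ 70.406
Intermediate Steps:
f(R) = R**(-2) (f(R) = 1/(R*R) = 1/(R**2) = R**(-2))
sqrt(4957 + f(32)) = sqrt(4957 + 32**(-2)) = sqrt(4957 + 1/1024) = sqrt(5075969/1024) = sqrt(5075969)/32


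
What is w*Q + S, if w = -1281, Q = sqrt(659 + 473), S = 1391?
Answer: 1391 - 2562*sqrt(283) ≈ -41709.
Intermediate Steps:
Q = 2*sqrt(283) (Q = sqrt(1132) = 2*sqrt(283) ≈ 33.645)
w*Q + S = -2562*sqrt(283) + 1391 = 1391 - 2562*sqrt(283)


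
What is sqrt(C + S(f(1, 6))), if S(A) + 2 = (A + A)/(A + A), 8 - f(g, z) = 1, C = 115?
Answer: sqrt(114) ≈ 10.677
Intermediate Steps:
f(g, z) = 7 (f(g, z) = 8 - 1*1 = 8 - 1 = 7)
S(A) = -1 (S(A) = -2 + (A + A)/(A + A) = -2 + (2*A)/((2*A)) = -2 + (2*A)*(1/(2*A)) = -2 + 1 = -1)
sqrt(C + S(f(1, 6))) = sqrt(115 - 1) = sqrt(114)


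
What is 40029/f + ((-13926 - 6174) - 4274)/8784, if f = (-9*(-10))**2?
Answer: 713821/329400 ≈ 2.1670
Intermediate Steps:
f = 8100 (f = 90**2 = 8100)
40029/f + ((-13926 - 6174) - 4274)/8784 = 40029/8100 + ((-13926 - 6174) - 4274)/8784 = 40029*(1/8100) + (-20100 - 4274)*(1/8784) = 13343/2700 - 24374*1/8784 = 13343/2700 - 12187/4392 = 713821/329400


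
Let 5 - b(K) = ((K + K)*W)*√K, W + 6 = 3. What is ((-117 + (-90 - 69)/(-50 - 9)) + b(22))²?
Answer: 1375954369/3481 - 1702536*√22/59 ≈ 2.5993e+5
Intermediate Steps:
W = -3 (W = -6 + 3 = -3)
b(K) = 5 + 6*K^(3/2) (b(K) = 5 - (K + K)*(-3)*√K = 5 - (2*K)*(-3)*√K = 5 - (-6*K)*√K = 5 - (-6)*K^(3/2) = 5 + 6*K^(3/2))
((-117 + (-90 - 69)/(-50 - 9)) + b(22))² = ((-117 + (-90 - 69)/(-50 - 9)) + (5 + 6*22^(3/2)))² = ((-117 - 159/(-59)) + (5 + 6*(22*√22)))² = ((-117 - 159*(-1/59)) + (5 + 132*√22))² = ((-117 + 159/59) + (5 + 132*√22))² = (-6744/59 + (5 + 132*√22))² = (-6449/59 + 132*√22)²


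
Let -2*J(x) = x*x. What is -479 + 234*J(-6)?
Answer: -4691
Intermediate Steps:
J(x) = -x**2/2 (J(x) = -x*x/2 = -x**2/2)
-479 + 234*J(-6) = -479 + 234*(-1/2*(-6)**2) = -479 + 234*(-1/2*36) = -479 + 234*(-18) = -479 - 4212 = -4691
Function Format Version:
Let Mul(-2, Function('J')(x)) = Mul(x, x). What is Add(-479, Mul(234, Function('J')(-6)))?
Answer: -4691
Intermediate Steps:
Function('J')(x) = Mul(Rational(-1, 2), Pow(x, 2)) (Function('J')(x) = Mul(Rational(-1, 2), Mul(x, x)) = Mul(Rational(-1, 2), Pow(x, 2)))
Add(-479, Mul(234, Function('J')(-6))) = Add(-479, Mul(234, Mul(Rational(-1, 2), Pow(-6, 2)))) = Add(-479, Mul(234, Mul(Rational(-1, 2), 36))) = Add(-479, Mul(234, -18)) = Add(-479, -4212) = -4691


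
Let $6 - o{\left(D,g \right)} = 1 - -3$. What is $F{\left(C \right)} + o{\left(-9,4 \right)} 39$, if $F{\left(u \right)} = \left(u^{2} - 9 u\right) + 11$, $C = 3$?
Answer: $71$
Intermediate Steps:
$o{\left(D,g \right)} = 2$ ($o{\left(D,g \right)} = 6 - \left(1 - -3\right) = 6 - \left(1 + 3\right) = 6 - 4 = 2$)
$F{\left(u \right)} = 11 + u^{2} - 9 u$
$F{\left(C \right)} + o{\left(-9,4 \right)} 39 = \left(11 + 3^{2} - 27\right) + 2 \cdot 39 = \left(11 + 9 - 27\right) + 78 = -7 + 78 = 71$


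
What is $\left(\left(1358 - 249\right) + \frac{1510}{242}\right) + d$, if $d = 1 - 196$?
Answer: $\frac{111349}{121} \approx 920.24$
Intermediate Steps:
$d = -195$ ($d = 1 - 196 = -195$)
$\left(\left(1358 - 249\right) + \frac{1510}{242}\right) + d = \left(\left(1358 - 249\right) + \frac{1510}{242}\right) - 195 = \left(1109 + 1510 \cdot \frac{1}{242}\right) - 195 = \left(1109 + \frac{755}{121}\right) - 195 = \frac{134944}{121} - 195 = \frac{111349}{121}$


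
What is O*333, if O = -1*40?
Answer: -13320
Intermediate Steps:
O = -40
O*333 = -40*333 = -13320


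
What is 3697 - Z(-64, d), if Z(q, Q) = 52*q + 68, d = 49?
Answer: 6957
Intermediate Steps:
Z(q, Q) = 68 + 52*q
3697 - Z(-64, d) = 3697 - (68 + 52*(-64)) = 3697 - (68 - 3328) = 3697 - 1*(-3260) = 3697 + 3260 = 6957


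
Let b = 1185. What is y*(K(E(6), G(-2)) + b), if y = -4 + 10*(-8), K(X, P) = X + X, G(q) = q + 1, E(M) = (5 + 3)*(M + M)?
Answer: -115668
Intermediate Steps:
E(M) = 16*M (E(M) = 8*(2*M) = 16*M)
G(q) = 1 + q
K(X, P) = 2*X
y = -84 (y = -4 - 80 = -84)
y*(K(E(6), G(-2)) + b) = -84*(2*(16*6) + 1185) = -84*(2*96 + 1185) = -84*(192 + 1185) = -84*1377 = -115668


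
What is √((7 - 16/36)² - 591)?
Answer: I*√44390/9 ≈ 23.41*I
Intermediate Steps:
√((7 - 16/36)² - 591) = √((7 - 16*1/36)² - 591) = √((7 - 4/9)² - 591) = √((59/9)² - 591) = √(3481/81 - 591) = √(-44390/81) = I*√44390/9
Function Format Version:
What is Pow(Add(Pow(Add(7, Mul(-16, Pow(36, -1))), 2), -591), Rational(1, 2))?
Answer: Mul(Rational(1, 9), I, Pow(44390, Rational(1, 2))) ≈ Mul(23.410, I)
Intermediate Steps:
Pow(Add(Pow(Add(7, Mul(-16, Pow(36, -1))), 2), -591), Rational(1, 2)) = Pow(Add(Pow(Add(7, Mul(-16, Rational(1, 36))), 2), -591), Rational(1, 2)) = Pow(Add(Pow(Add(7, Rational(-4, 9)), 2), -591), Rational(1, 2)) = Pow(Add(Pow(Rational(59, 9), 2), -591), Rational(1, 2)) = Pow(Add(Rational(3481, 81), -591), Rational(1, 2)) = Pow(Rational(-44390, 81), Rational(1, 2)) = Mul(Rational(1, 9), I, Pow(44390, Rational(1, 2)))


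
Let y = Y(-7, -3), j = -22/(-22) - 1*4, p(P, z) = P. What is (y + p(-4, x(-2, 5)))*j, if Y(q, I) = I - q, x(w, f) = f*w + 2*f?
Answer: 0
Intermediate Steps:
x(w, f) = 2*f + f*w
j = -3 (j = -22*(-1/22) - 4 = 1 - 4 = -3)
y = 4 (y = -3 - 1*(-7) = -3 + 7 = 4)
(y + p(-4, x(-2, 5)))*j = (4 - 4)*(-3) = 0*(-3) = 0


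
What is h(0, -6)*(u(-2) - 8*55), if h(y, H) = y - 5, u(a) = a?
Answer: 2210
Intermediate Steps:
h(y, H) = -5 + y
h(0, -6)*(u(-2) - 8*55) = (-5 + 0)*(-2 - 8*55) = -5*(-2 - 440) = -5*(-442) = 2210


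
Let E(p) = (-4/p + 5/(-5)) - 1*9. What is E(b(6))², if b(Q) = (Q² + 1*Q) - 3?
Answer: 155236/1521 ≈ 102.06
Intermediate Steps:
b(Q) = -3 + Q + Q² (b(Q) = (Q² + Q) - 3 = (Q + Q²) - 3 = -3 + Q + Q²)
E(p) = -10 - 4/p (E(p) = (-4/p + 5*(-⅕)) - 9 = (-4/p - 1) - 9 = (-1 - 4/p) - 9 = -10 - 4/p)
E(b(6))² = (-10 - 4/(-3 + 6 + 6²))² = (-10 - 4/(-3 + 6 + 36))² = (-10 - 4/39)² = (-394/39)² = 155236/1521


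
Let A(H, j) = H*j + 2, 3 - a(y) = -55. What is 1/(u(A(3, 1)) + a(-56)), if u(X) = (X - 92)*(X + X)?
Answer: -1/812 ≈ -0.0012315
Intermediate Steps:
a(y) = 58 (a(y) = 3 - 1*(-55) = 3 + 55 = 58)
A(H, j) = 2 + H*j
u(X) = 2*X*(-92 + X) (u(X) = (-92 + X)*(2*X) = 2*X*(-92 + X))
1/(u(A(3, 1)) + a(-56)) = 1/(2*(2 + 3*1)*(-92 + (2 + 3*1)) + 58) = 1/(2*(2 + 3)*(-92 + (2 + 3)) + 58) = 1/(2*5*(-92 + 5) + 58) = 1/(2*5*(-87) + 58) = 1/(-870 + 58) = 1/(-812) = -1/812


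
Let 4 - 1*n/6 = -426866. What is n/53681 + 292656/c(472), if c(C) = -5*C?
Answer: -1208198442/15835895 ≈ -76.295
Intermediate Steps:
n = 2561220 (n = 24 - 6*(-426866) = 24 + 2561196 = 2561220)
n/53681 + 292656/c(472) = 2561220/53681 + 292656/((-5*472)) = 2561220*(1/53681) + 292656/(-2360) = 2561220/53681 + 292656*(-1/2360) = 2561220/53681 - 36582/295 = -1208198442/15835895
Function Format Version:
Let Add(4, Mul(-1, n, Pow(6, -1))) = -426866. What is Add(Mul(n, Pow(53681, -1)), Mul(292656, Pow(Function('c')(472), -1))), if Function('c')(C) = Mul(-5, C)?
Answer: Rational(-1208198442, 15835895) ≈ -76.295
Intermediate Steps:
n = 2561220 (n = Add(24, Mul(-6, -426866)) = Add(24, 2561196) = 2561220)
Add(Mul(n, Pow(53681, -1)), Mul(292656, Pow(Function('c')(472), -1))) = Add(Mul(2561220, Pow(53681, -1)), Mul(292656, Pow(Mul(-5, 472), -1))) = Add(Mul(2561220, Rational(1, 53681)), Mul(292656, Pow(-2360, -1))) = Add(Rational(2561220, 53681), Mul(292656, Rational(-1, 2360))) = Add(Rational(2561220, 53681), Rational(-36582, 295)) = Rational(-1208198442, 15835895)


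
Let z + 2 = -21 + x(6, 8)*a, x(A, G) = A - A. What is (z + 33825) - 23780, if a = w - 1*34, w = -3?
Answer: 10022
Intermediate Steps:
a = -37 (a = -3 - 1*34 = -3 - 34 = -37)
x(A, G) = 0
z = -23 (z = -2 + (-21 + 0*(-37)) = -2 + (-21 + 0) = -2 - 21 = -23)
(z + 33825) - 23780 = (-23 + 33825) - 23780 = 33802 - 23780 = 10022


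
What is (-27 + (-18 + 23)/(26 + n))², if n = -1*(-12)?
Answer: 1042441/1444 ≈ 721.91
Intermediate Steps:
n = 12
(-27 + (-18 + 23)/(26 + n))² = (-27 + (-18 + 23)/(26 + 12))² = (-27 + 5/38)² = (-1021/38)² = 1042441/1444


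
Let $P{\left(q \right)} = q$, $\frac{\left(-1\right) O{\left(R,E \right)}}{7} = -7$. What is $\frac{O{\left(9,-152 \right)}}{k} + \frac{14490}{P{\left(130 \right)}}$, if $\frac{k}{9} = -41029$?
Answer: $\frac{535058552}{4800393} \approx 111.46$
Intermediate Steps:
$O{\left(R,E \right)} = 49$ ($O{\left(R,E \right)} = \left(-7\right) \left(-7\right) = 49$)
$k = -369261$ ($k = 9 \left(-41029\right) = -369261$)
$\frac{O{\left(9,-152 \right)}}{k} + \frac{14490}{P{\left(130 \right)}} = \frac{49}{-369261} + \frac{14490}{130} = 49 \left(- \frac{1}{369261}\right) + 14490 \cdot \frac{1}{130} = - \frac{49}{369261} + \frac{1449}{13} = \frac{535058552}{4800393}$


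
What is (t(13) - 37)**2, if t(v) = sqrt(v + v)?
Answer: (37 - sqrt(26))**2 ≈ 1017.7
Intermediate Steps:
t(v) = sqrt(2)*sqrt(v) (t(v) = sqrt(2*v) = sqrt(2)*sqrt(v))
(t(13) - 37)**2 = (sqrt(2)*sqrt(13) - 37)**2 = (sqrt(26) - 37)**2 = (-37 + sqrt(26))**2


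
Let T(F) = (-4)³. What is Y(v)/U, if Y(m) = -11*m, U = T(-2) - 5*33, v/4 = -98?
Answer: -4312/229 ≈ -18.830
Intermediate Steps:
v = -392 (v = 4*(-98) = -392)
T(F) = -64
U = -229 (U = -64 - 5*33 = -64 - 165 = -229)
Y(v)/U = -11*(-392)/(-229) = 4312*(-1/229) = -4312/229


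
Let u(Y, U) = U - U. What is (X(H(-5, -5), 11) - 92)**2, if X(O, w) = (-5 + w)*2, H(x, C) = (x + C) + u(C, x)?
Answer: 6400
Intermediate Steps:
u(Y, U) = 0
H(x, C) = C + x (H(x, C) = (x + C) + 0 = (C + x) + 0 = C + x)
X(O, w) = -10 + 2*w
(X(H(-5, -5), 11) - 92)**2 = ((-10 + 2*11) - 92)**2 = ((-10 + 22) - 92)**2 = (12 - 92)**2 = (-80)**2 = 6400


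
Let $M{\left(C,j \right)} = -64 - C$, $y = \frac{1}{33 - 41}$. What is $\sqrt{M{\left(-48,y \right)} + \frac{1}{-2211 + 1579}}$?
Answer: $\frac{i \sqrt{1597854}}{316} \approx 4.0002 i$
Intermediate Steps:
$y = - \frac{1}{8}$ ($y = \frac{1}{33 - 41} = \frac{1}{-8} = - \frac{1}{8} \approx -0.125$)
$\sqrt{M{\left(-48,y \right)} + \frac{1}{-2211 + 1579}} = \sqrt{\left(-64 - -48\right) + \frac{1}{-2211 + 1579}} = \sqrt{\left(-64 + 48\right) + \frac{1}{-632}} = \sqrt{-16 - \frac{1}{632}} = \sqrt{- \frac{10113}{632}} = \frac{i \sqrt{1597854}}{316}$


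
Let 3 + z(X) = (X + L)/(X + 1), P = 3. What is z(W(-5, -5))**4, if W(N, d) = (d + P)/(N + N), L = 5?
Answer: 256/81 ≈ 3.1605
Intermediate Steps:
W(N, d) = (3 + d)/(2*N) (W(N, d) = (d + 3)/(N + N) = (3 + d)/((2*N)) = (3 + d)*(1/(2*N)) = (3 + d)/(2*N))
z(X) = -3 + (5 + X)/(1 + X) (z(X) = -3 + (X + 5)/(X + 1) = -3 + (5 + X)/(1 + X))
z(W(-5, -5))**4 = (2*(1 - (3 - 5)/(2*(-5)))/(1 + (1/2)*(3 - 5)/(-5)))**4 = (2*(1 - (-1)*(-2)/(2*5))/(1 + (1/2)*(-1/5)*(-2)))**4 = (2*(1 - 1*1/5)/(1 + 1/5))**4 = (2*(1 - 1/5)/(6/5))**4 = (2*(5/6)*(4/5))**4 = (4/3)**4 = 256/81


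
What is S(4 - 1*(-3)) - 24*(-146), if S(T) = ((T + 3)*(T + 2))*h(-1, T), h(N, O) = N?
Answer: 3414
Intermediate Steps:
S(T) = -(2 + T)*(3 + T) (S(T) = ((T + 3)*(T + 2))*(-1) = ((3 + T)*(2 + T))*(-1) = ((2 + T)*(3 + T))*(-1) = -(2 + T)*(3 + T))
S(4 - 1*(-3)) - 24*(-146) = (-6 - (4 - 1*(-3))² - 5*(4 - 1*(-3))) - 24*(-146) = (-6 - (4 + 3)² - 5*(4 + 3)) + 3504 = (-6 - 1*7² - 5*7) + 3504 = (-6 - 1*49 - 35) + 3504 = (-6 - 49 - 35) + 3504 = -90 + 3504 = 3414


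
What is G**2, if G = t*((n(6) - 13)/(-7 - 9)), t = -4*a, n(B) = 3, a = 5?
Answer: 625/4 ≈ 156.25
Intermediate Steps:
t = -20 (t = -4*5 = -20)
G = -25/2 (G = -20*(3 - 13)/(-7 - 9) = -(-200)/(-16) = -(-200)*(-1)/16 = -20*5/8 = -25/2 ≈ -12.500)
G**2 = (-25/2)**2 = 625/4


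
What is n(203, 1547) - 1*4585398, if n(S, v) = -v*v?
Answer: -6978607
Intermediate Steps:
n(S, v) = -v²
n(203, 1547) - 1*4585398 = -1*1547² - 1*4585398 = -1*2393209 - 4585398 = -2393209 - 4585398 = -6978607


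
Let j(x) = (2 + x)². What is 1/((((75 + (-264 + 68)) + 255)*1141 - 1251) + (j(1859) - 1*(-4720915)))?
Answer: 1/8335879 ≈ 1.1996e-7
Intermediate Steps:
1/((((75 + (-264 + 68)) + 255)*1141 - 1251) + (j(1859) - 1*(-4720915))) = 1/((((75 + (-264 + 68)) + 255)*1141 - 1251) + ((2 + 1859)² - 1*(-4720915))) = 1/((((75 - 196) + 255)*1141 - 1251) + (1861² + 4720915)) = 1/(((-121 + 255)*1141 - 1251) + (3463321 + 4720915)) = 1/((134*1141 - 1251) + 8184236) = 1/((152894 - 1251) + 8184236) = 1/(151643 + 8184236) = 1/8335879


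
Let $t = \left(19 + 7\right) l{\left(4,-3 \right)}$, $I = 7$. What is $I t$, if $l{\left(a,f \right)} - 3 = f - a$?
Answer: $-728$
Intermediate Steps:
$l{\left(a,f \right)} = 3 + f - a$ ($l{\left(a,f \right)} = 3 - \left(a - f\right) = 3 + f - a$)
$t = -104$ ($t = \left(19 + 7\right) \left(3 - 3 - 4\right) = 26 \left(3 - 3 - 4\right) = 26 \left(-4\right) = -104$)
$I t = 7 \left(-104\right) = -728$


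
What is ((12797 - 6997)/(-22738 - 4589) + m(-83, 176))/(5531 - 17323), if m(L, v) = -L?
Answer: -2262341/322239984 ≈ -0.0070207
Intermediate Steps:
((12797 - 6997)/(-22738 - 4589) + m(-83, 176))/(5531 - 17323) = ((12797 - 6997)/(-22738 - 4589) - 1*(-83))/(5531 - 17323) = (5800/(-27327) + 83)/(-11792) = (5800*(-1/27327) + 83)*(-1/11792) = (-5800/27327 + 83)*(-1/11792) = (2262341/27327)*(-1/11792) = -2262341/322239984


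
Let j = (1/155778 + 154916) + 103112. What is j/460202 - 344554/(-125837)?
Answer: 29758880329915469/9021172378069572 ≈ 3.2988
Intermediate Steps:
j = 40195085785/155778 (j = (1/155778 + 154916) + 103112 = 24132504649/155778 + 103112 = 40195085785/155778 ≈ 2.5803e+5)
j/460202 - 344554/(-125837) = (40195085785/155778)/460202 - 344554/(-125837) = (40195085785/155778)*(1/460202) - 344554*(-1/125837) = 40195085785/71689347156 + 344554/125837 = 29758880329915469/9021172378069572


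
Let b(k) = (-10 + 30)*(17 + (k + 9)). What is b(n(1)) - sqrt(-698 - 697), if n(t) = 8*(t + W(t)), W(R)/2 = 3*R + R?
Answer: 1960 - 3*I*sqrt(155) ≈ 1960.0 - 37.35*I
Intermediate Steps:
W(R) = 8*R (W(R) = 2*(3*R + R) = 2*(4*R) = 8*R)
n(t) = 72*t (n(t) = 8*(t + 8*t) = 8*(9*t) = 72*t)
b(k) = 520 + 20*k (b(k) = 20*(17 + (9 + k)) = 20*(26 + k) = 520 + 20*k)
b(n(1)) - sqrt(-698 - 697) = (520 + 20*(72*1)) - sqrt(-698 - 697) = (520 + 20*72) - sqrt(-1395) = (520 + 1440) - 3*I*sqrt(155) = 1960 - 3*I*sqrt(155)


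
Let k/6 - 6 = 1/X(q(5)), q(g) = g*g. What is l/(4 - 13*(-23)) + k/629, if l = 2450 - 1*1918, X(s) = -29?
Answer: 10018726/5527023 ≈ 1.8127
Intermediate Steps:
q(g) = g**2
l = 532 (l = 2450 - 1918 = 532)
k = 1038/29 (k = 36 + 6/(-29) = 36 + 6*(-1/29) = 36 - 6/29 = 1038/29 ≈ 35.793)
l/(4 - 13*(-23)) + k/629 = 532/(4 - 13*(-23)) + (1038/29)/629 = 532/(4 + 299) + (1038/29)*(1/629) = 532/303 + 1038/18241 = 10018726/5527023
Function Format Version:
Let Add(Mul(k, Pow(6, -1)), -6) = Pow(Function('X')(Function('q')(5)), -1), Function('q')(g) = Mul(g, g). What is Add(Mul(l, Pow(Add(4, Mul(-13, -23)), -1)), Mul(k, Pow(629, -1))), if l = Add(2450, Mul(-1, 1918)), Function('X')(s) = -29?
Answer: Rational(10018726, 5527023) ≈ 1.8127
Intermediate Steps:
Function('q')(g) = Pow(g, 2)
l = 532 (l = Add(2450, -1918) = 532)
k = Rational(1038, 29) (k = Add(36, Mul(6, Pow(-29, -1))) = Add(36, Mul(6, Rational(-1, 29))) = Add(36, Rational(-6, 29)) = Rational(1038, 29) ≈ 35.793)
Add(Mul(l, Pow(Add(4, Mul(-13, -23)), -1)), Mul(k, Pow(629, -1))) = Add(Mul(532, Pow(Add(4, Mul(-13, -23)), -1)), Mul(Rational(1038, 29), Pow(629, -1))) = Add(Mul(532, Pow(Add(4, 299), -1)), Mul(Rational(1038, 29), Rational(1, 629))) = Add(Mul(532, Pow(303, -1)), Rational(1038, 18241)) = Add(Mul(532, Rational(1, 303)), Rational(1038, 18241)) = Add(Rational(532, 303), Rational(1038, 18241)) = Rational(10018726, 5527023)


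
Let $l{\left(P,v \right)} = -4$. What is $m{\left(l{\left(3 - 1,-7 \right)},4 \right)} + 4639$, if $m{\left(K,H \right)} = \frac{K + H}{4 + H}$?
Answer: $4639$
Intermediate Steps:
$m{\left(K,H \right)} = \frac{H + K}{4 + H}$
$m{\left(l{\left(3 - 1,-7 \right)},4 \right)} + 4639 = \frac{4 - 4}{4 + 4} + 4639 = \frac{1}{8} \cdot 0 + 4639 = 0 + 4639 = 4639$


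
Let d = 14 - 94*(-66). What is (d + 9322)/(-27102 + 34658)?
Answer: 3885/1889 ≈ 2.0566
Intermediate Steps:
d = 6218 (d = 14 + 6204 = 6218)
(d + 9322)/(-27102 + 34658) = (6218 + 9322)/(-27102 + 34658) = 15540/7556 = 15540*(1/7556) = 3885/1889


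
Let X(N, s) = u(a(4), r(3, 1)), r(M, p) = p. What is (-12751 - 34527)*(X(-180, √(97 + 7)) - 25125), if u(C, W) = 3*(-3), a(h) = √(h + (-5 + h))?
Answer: 1188285252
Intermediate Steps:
a(h) = √(-5 + 2*h)
u(C, W) = -9
X(N, s) = -9
(-12751 - 34527)*(X(-180, √(97 + 7)) - 25125) = (-12751 - 34527)*(-9 - 25125) = -47278*(-25134) = 1188285252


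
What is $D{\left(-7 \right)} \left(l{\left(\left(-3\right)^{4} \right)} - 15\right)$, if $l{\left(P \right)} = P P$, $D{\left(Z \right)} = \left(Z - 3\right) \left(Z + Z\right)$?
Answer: $916440$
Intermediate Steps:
$D{\left(Z \right)} = 2 Z \left(-3 + Z\right)$ ($D{\left(Z \right)} = \left(-3 + Z\right) 2 Z = 2 Z \left(-3 + Z\right)$)
$l{\left(P \right)} = P^{2}$
$D{\left(-7 \right)} \left(l{\left(\left(-3\right)^{4} \right)} - 15\right) = 2 \left(-7\right) \left(-3 - 7\right) \left(\left(\left(-3\right)^{4}\right)^{2} - 15\right) = 2 \left(-7\right) \left(-10\right) \left(81^{2} - 15\right) = 140 \left(6561 - 15\right) = 140 \cdot 6546 = 916440$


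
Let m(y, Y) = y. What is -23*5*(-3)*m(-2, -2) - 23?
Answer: -713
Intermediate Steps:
-23*5*(-3)*m(-2, -2) - 23 = -23*5*(-3)*(-2) - 23 = -(-345)*(-2) - 23 = -23*30 - 23 = -690 - 23 = -713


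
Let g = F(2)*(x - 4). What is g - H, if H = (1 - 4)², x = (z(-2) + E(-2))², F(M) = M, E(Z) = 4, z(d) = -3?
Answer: -15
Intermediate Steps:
x = 1 (x = (-3 + 4)² = 1² = 1)
H = 9 (H = (-3)² = 9)
g = -6 (g = 2*(1 - 4) = 2*(-3) = -6)
g - H = -6 - 1*9 = -6 - 9 = -15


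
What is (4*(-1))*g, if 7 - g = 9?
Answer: 8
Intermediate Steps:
g = -2 (g = 7 - 1*9 = 7 - 9 = -2)
(4*(-1))*g = (4*(-1))*(-2) = -4*(-2) = 8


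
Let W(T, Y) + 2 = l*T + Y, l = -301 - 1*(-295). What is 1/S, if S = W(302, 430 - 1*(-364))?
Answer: -1/1020 ≈ -0.00098039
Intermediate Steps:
l = -6 (l = -301 + 295 = -6)
W(T, Y) = -2 + Y - 6*T (W(T, Y) = -2 + (-6*T + Y) = -2 + (Y - 6*T) = -2 + Y - 6*T)
S = -1020 (S = -2 + (430 - 1*(-364)) - 6*302 = -2 + (430 + 364) - 1812 = -2 + 794 - 1812 = -1020)
1/S = 1/(-1020) = -1/1020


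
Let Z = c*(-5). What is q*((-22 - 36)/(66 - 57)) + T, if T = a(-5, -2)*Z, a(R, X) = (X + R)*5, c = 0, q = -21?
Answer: 406/3 ≈ 135.33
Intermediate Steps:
a(R, X) = 5*R + 5*X (a(R, X) = (R + X)*5 = 5*R + 5*X)
Z = 0 (Z = 0*(-5) = 0)
T = 0 (T = (5*(-5) + 5*(-2))*0 = (-25 - 10)*0 = -35*0 = 0)
q*((-22 - 36)/(66 - 57)) + T = -21*(-22 - 36)/(66 - 57) + 0 = -(-1218)/9 + 0 = -21*(-58/9) + 0 = 406/3 + 0 = 406/3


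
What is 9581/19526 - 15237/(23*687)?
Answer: -3746879/7911034 ≈ -0.47363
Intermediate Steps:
9581/19526 - 15237/(23*687) = 9581*(1/19526) - 15237/15801 = 737/1502 - 15237*1/15801 = 737/1502 - 5079/5267 = -3746879/7911034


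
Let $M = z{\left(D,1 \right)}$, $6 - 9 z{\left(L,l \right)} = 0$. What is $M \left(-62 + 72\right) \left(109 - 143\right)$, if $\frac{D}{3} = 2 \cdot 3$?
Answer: $- \frac{680}{3} \approx -226.67$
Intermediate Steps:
$D = 18$ ($D = 3 \cdot 2 \cdot 3 = 3 \cdot 6 = 18$)
$z{\left(L,l \right)} = \frac{2}{3}$ ($z{\left(L,l \right)} = \frac{2}{3} - 0 = \frac{2}{3} + 0 = \frac{2}{3}$)
$M = \frac{2}{3} \approx 0.66667$
$M \left(-62 + 72\right) \left(109 - 143\right) = \frac{2 \left(-62 + 72\right) \left(109 - 143\right)}{3} = \frac{2 \cdot 10 \left(-34\right)}{3} = \frac{2}{3} \left(-340\right) = - \frac{680}{3}$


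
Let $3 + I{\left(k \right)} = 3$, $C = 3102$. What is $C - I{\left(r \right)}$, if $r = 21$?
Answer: $3102$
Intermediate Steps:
$I{\left(k \right)} = 0$ ($I{\left(k \right)} = -3 + 3 = 0$)
$C - I{\left(r \right)} = 3102 - 0 = 3102 + 0 = 3102$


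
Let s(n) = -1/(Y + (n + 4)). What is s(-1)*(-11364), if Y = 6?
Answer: 3788/3 ≈ 1262.7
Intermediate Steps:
s(n) = -1/(10 + n) (s(n) = -1/(6 + (n + 4)) = -1/(6 + (4 + n)) = -1/(10 + n))
s(-1)*(-11364) = -1/(10 - 1)*(-11364) = -1/9*(-11364) = -1*⅑*(-11364) = -⅑*(-11364) = 3788/3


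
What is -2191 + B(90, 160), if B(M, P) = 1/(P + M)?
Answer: -547749/250 ≈ -2191.0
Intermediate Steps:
B(M, P) = 1/(M + P)
-2191 + B(90, 160) = -2191 + 1/(90 + 160) = -2191 + 1/250 = -547749/250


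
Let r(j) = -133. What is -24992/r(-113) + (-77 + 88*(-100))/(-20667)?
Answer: 172563435/916237 ≈ 188.34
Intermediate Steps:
-24992/r(-113) + (-77 + 88*(-100))/(-20667) = -24992/(-133) + (-77 + 88*(-100))/(-20667) = -24992*(-1/133) + (-77 - 8800)*(-1/20667) = 24992/133 - 8877*(-1/20667) = 24992/133 + 2959/6889 = 172563435/916237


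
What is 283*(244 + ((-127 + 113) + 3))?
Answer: 65939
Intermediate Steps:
283*(244 + ((-127 + 113) + 3)) = 283*(244 + (-14 + 3)) = 283*(244 - 11) = 283*233 = 65939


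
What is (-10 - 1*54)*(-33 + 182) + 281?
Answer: -9255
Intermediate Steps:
(-10 - 1*54)*(-33 + 182) + 281 = (-10 - 54)*149 + 281 = -64*149 + 281 = -9536 + 281 = -9255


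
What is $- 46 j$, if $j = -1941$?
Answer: $89286$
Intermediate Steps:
$- 46 j = \left(-46\right) \left(-1941\right) = 89286$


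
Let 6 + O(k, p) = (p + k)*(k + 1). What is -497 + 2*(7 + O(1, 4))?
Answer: -475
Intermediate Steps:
O(k, p) = -6 + (1 + k)*(k + p) (O(k, p) = -6 + (p + k)*(k + 1) = -6 + (k + p)*(1 + k) = -6 + (1 + k)*(k + p))
-497 + 2*(7 + O(1, 4)) = -497 + 2*(7 + (-6 + 1 + 4 + 1² + 1*4)) = -497 + 2*(7 + (-6 + 1 + 4 + 1 + 4)) = -497 + 2*(7 + 4) = -497 + 2*11 = -497 + 22 = -475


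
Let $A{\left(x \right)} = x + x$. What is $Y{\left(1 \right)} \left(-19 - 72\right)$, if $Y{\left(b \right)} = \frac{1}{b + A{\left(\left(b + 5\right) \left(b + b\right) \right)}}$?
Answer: $- \frac{91}{25} \approx -3.64$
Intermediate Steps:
$A{\left(x \right)} = 2 x$
$Y{\left(b \right)} = \frac{1}{b + 4 b \left(5 + b\right)}$ ($Y{\left(b \right)} = \frac{1}{b + 2 \left(b + 5\right) \left(b + b\right)} = \frac{1}{b + 2 \left(5 + b\right) 2 b} = \frac{1}{b + 2 \cdot 2 b \left(5 + b\right)} = \frac{1}{b + 4 b \left(5 + b\right)}$)
$Y{\left(1 \right)} \left(-19 - 72\right) = \frac{1}{1 \left(21 + 4 \cdot 1\right)} \left(-19 - 72\right) = 1 \frac{1}{21 + 4} \left(-91\right) = 1 \cdot \frac{1}{25} \left(-91\right) = \frac{1}{25} \left(-91\right) = - \frac{91}{25}$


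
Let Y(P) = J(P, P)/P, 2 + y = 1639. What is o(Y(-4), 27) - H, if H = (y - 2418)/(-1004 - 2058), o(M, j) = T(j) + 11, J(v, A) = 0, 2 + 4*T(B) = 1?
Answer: 64271/6124 ≈ 10.495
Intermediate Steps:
y = 1637 (y = -2 + 1639 = 1637)
T(B) = -¼ (T(B) = -½ + (¼)*1 = -½ + ¼ = -¼)
Y(P) = 0 (Y(P) = 0/P = 0)
o(M, j) = 43/4 (o(M, j) = -¼ + 11 = 43/4)
H = 781/3062 (H = (1637 - 2418)/(-1004 - 2058) = -781/(-3062) = -781*(-1/3062) = 781/3062 ≈ 0.25506)
o(Y(-4), 27) - H = 43/4 - 1*781/3062 = 43/4 - 781/3062 = 64271/6124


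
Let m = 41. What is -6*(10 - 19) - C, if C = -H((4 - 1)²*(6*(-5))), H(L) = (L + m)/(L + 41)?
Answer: 55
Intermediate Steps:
H(L) = 1 (H(L) = (L + 41)/(L + 41) = (41 + L)/(41 + L) = 1)
C = -1 (C = -1*1 = -1)
-6*(10 - 19) - C = -6*(10 - 19) - 1*(-1) = -6*(-9) + 1 = 54 + 1 = 55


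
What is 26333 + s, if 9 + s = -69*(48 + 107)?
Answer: 15629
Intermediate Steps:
s = -10704 (s = -9 - 69*(48 + 107) = -9 - 69*155 = -9 - 10695 = -10704)
26333 + s = 26333 - 10704 = 15629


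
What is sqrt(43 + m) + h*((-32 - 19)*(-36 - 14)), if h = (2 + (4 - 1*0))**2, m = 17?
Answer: 91800 + 2*sqrt(15) ≈ 91808.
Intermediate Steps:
h = 36 (h = (2 + (4 + 0))**2 = (2 + 4)**2 = 6**2 = 36)
sqrt(43 + m) + h*((-32 - 19)*(-36 - 14)) = sqrt(43 + 17) + 36*((-32 - 19)*(-36 - 14)) = sqrt(60) + 36*(-51*(-50)) = 2*sqrt(15) + 36*2550 = 2*sqrt(15) + 91800 = 91800 + 2*sqrt(15)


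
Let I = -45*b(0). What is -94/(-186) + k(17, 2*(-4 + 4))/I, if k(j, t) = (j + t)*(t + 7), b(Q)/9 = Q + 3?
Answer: 15346/37665 ≈ 0.40743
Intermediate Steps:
b(Q) = 27 + 9*Q (b(Q) = 9*(Q + 3) = 9*(3 + Q) = 27 + 9*Q)
I = -1215 (I = -45*(27 + 9*0) = -45*(27 + 0) = -45*27 = -1215)
k(j, t) = (7 + t)*(j + t) (k(j, t) = (j + t)*(7 + t) = (7 + t)*(j + t))
-94/(-186) + k(17, 2*(-4 + 4))/I = -94/(-186) + ((2*(-4 + 4))² + 7*17 + 7*(2*(-4 + 4)) + 17*(2*(-4 + 4)))/(-1215) = -94*(-1/186) + ((2*0)² + 119 + 7*(2*0) + 17*(2*0))*(-1/1215) = 47/93 + (0² + 119 + 7*0 + 17*0)*(-1/1215) = 47/93 + (0 + 119 + 0 + 0)*(-1/1215) = 47/93 + 119*(-1/1215) = 47/93 - 119/1215 = 15346/37665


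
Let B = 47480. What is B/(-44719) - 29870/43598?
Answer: -1702894785/974829481 ≈ -1.7469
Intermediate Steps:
B/(-44719) - 29870/43598 = 47480/(-44719) - 29870/43598 = 47480*(-1/44719) - 29870*1/43598 = -47480/44719 - 14935/21799 = -1702894785/974829481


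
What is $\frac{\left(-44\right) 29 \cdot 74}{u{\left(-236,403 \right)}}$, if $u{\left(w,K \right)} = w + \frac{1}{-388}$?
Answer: $\frac{36636512}{91569} \approx 400.1$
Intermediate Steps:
$u{\left(w,K \right)} = - \frac{1}{388} + w$ ($u{\left(w,K \right)} = w - \frac{1}{388} = - \frac{1}{388} + w$)
$\frac{\left(-44\right) 29 \cdot 74}{u{\left(-236,403 \right)}} = \frac{\left(-44\right) 29 \cdot 74}{- \frac{1}{388} - 236} = \frac{\left(-1276\right) 74}{- \frac{91569}{388}} = \left(-94424\right) \left(- \frac{388}{91569}\right) = \frac{36636512}{91569}$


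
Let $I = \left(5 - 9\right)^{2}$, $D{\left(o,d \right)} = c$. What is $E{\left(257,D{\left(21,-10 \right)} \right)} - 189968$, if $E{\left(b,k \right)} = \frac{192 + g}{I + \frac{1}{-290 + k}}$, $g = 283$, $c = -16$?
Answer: $- \frac{185949602}{979} \approx -1.8994 \cdot 10^{5}$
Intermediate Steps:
$D{\left(o,d \right)} = -16$
$I = 16$ ($I = \left(-4\right)^{2} = 16$)
$E{\left(b,k \right)} = \frac{475}{16 + \frac{1}{-290 + k}}$ ($E{\left(b,k \right)} = \frac{192 + 283}{16 + \frac{1}{-290 + k}} = \frac{475}{16 + \frac{1}{-290 + k}}$)
$E{\left(257,D{\left(21,-10 \right)} \right)} - 189968 = \frac{475 \left(-290 - 16\right)}{-4639 + 16 \left(-16\right)} - 189968 = 475 \frac{1}{-4639 - 256} \left(-306\right) - 189968 = 475 \frac{1}{-4895} \left(-306\right) - 189968 = 475 \left(- \frac{1}{4895}\right) \left(-306\right) - 189968 = \frac{29070}{979} - 189968 = - \frac{185949602}{979}$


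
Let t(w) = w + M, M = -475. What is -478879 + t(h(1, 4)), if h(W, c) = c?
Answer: -479350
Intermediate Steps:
t(w) = -475 + w (t(w) = w - 475 = -475 + w)
-478879 + t(h(1, 4)) = -478879 + (-475 + 4) = -478879 - 471 = -479350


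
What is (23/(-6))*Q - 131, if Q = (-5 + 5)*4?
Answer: -131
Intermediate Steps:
Q = 0 (Q = 0*4 = 0)
(23/(-6))*Q - 131 = (23/(-6))*0 - 131 = (23*(-1/6))*0 - 131 = -23/6*0 - 131 = 0 - 131 = -131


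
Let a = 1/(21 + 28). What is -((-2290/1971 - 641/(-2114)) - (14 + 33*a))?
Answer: 453022541/29166858 ≈ 15.532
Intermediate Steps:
a = 1/49 ≈ 0.020408
-((-2290/1971 - 641/(-2114)) - (14 + 33*a)) = -((-2290/1971 - 641/(-2114)) - (14 + 33*(1/49))) = -((-2290*1/1971 - 641*(-1/2114)) - (14 + 33/49)) = -((-2290/1971 + 641/2114) - 1*719/49) = -(-3577649/4166694 - 719/49) = -1*(-453022541/29166858) = 453022541/29166858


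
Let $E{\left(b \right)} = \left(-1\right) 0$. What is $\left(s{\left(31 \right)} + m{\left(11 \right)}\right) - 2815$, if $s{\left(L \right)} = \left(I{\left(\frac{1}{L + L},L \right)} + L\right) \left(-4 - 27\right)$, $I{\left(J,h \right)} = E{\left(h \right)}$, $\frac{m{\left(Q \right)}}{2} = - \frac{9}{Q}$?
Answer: $- \frac{41554}{11} \approx -3777.6$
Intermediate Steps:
$E{\left(b \right)} = 0$
$m{\left(Q \right)} = - \frac{18}{Q}$ ($m{\left(Q \right)} = 2 \left(- \frac{9}{Q}\right) = - \frac{18}{Q}$)
$I{\left(J,h \right)} = 0$
$s{\left(L \right)} = - 31 L$ ($s{\left(L \right)} = \left(0 + L\right) \left(-4 - 27\right) = L \left(-31\right) = - 31 L$)
$\left(s{\left(31 \right)} + m{\left(11 \right)}\right) - 2815 = \left(\left(-31\right) 31 - \frac{18}{11}\right) - 2815 = \left(-961 - \frac{18}{11}\right) - 2815 = - \frac{10589}{11} - 2815 = - \frac{41554}{11}$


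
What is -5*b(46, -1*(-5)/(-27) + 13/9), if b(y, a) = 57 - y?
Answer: -55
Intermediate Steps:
-5*b(46, -1*(-5)/(-27) + 13/9) = -5*(57 - 1*46) = -5*(57 - 46) = -5*11 = -55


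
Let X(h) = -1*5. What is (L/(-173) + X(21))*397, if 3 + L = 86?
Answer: -376356/173 ≈ -2175.5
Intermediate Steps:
L = 83 (L = -3 + 86 = 83)
X(h) = -5
(L/(-173) + X(21))*397 = (83/(-173) - 5)*397 = (83*(-1/173) - 5)*397 = (-83/173 - 5)*397 = -948/173*397 = -376356/173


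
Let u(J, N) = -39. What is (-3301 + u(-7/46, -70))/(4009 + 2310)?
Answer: -3340/6319 ≈ -0.52856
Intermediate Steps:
(-3301 + u(-7/46, -70))/(4009 + 2310) = (-3301 - 39)/(4009 + 2310) = -3340/6319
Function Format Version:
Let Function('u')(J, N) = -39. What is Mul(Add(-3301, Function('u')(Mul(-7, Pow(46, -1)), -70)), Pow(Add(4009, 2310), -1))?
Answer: Rational(-3340, 6319) ≈ -0.52856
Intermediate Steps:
Mul(Add(-3301, Function('u')(Mul(-7, Pow(46, -1)), -70)), Pow(Add(4009, 2310), -1)) = Mul(Add(-3301, -39), Pow(Add(4009, 2310), -1)) = Mul(-3340, Pow(6319, -1)) = Mul(-3340, Rational(1, 6319)) = Rational(-3340, 6319)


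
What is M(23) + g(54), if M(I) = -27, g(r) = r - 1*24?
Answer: 3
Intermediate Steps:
g(r) = -24 + r (g(r) = r - 24 = -24 + r)
M(23) + g(54) = -27 + (-24 + 54) = -27 + 30 = 3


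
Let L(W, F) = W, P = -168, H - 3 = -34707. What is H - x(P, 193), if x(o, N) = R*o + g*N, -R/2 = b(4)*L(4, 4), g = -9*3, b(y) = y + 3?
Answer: -38901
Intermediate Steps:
H = -34704 (H = 3 - 34707 = -34704)
b(y) = 3 + y
g = -27
R = -56 (R = -2*(3 + 4)*4 = -14*4 = -2*28 = -56)
x(o, N) = -56*o - 27*N
H - x(P, 193) = -34704 - (-56*(-168) - 27*193) = -34704 - (9408 - 5211) = -34704 - 1*4197 = -34704 - 4197 = -38901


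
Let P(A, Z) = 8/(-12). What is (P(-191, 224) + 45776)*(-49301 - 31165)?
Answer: -3683357972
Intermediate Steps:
P(A, Z) = -2/3 (P(A, Z) = 8*(-1/12) = -2/3)
(P(-191, 224) + 45776)*(-49301 - 31165) = (-2/3 + 45776)*(-49301 - 31165) = (137326/3)*(-80466) = -3683357972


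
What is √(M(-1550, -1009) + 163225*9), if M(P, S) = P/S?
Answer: 5*√59823520199/1009 ≈ 1212.0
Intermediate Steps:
√(M(-1550, -1009) + 163225*9) = √(-1550/(-1009) + 163225*9) = √(-1550*(-1/1009) + 1469025) = √(1550/1009 + 1469025) = √(1482247775/1009) = 5*√59823520199/1009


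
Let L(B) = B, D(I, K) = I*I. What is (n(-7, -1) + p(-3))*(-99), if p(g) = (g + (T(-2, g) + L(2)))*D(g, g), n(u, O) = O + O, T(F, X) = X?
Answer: 3762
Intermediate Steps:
D(I, K) = I²
n(u, O) = 2*O
p(g) = g²*(2 + 2*g) (p(g) = (g + (g + 2))*g² = (g + (2 + g))*g² = (2 + 2*g)*g² = g²*(2 + 2*g))
(n(-7, -1) + p(-3))*(-99) = (2*(-1) + 2*(-3)²*(1 - 3))*(-99) = (-2 + 2*9*(-2))*(-99) = (-2 - 36)*(-99) = -38*(-99) = 3762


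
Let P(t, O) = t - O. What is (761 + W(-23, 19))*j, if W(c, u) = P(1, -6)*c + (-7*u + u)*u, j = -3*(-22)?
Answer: -103356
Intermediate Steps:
j = 66
W(c, u) = -6*u² + 7*c (W(c, u) = (1 - 1*(-6))*c + (-7*u + u)*u = (1 + 6)*c + (-6*u)*u = 7*c - 6*u² = -6*u² + 7*c)
(761 + W(-23, 19))*j = (761 + (-6*19² + 7*(-23)))*66 = (761 + (-6*361 - 161))*66 = (761 + (-2166 - 161))*66 = (761 - 2327)*66 = -1566*66 = -103356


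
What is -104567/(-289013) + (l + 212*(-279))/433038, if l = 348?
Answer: 4714586691/20858935249 ≈ 0.22602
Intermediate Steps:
-104567/(-289013) + (l + 212*(-279))/433038 = -104567/(-289013) + (348 + 212*(-279))/433038 = -104567*(-1/289013) + (348 - 59148)*(1/433038) = 104567/289013 - 58800*1/433038 = 104567/289013 - 9800/72173 = 4714586691/20858935249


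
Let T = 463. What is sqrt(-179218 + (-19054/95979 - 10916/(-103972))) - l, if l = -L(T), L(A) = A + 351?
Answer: 814 + I*sqrt(1115442295634966374265619)/2494782147 ≈ 814.0 + 423.34*I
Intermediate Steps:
L(A) = 351 + A
l = -814 (l = -(351 + 463) = -1*814 = -814)
sqrt(-179218 + (-19054/95979 - 10916/(-103972))) - l = sqrt(-179218 + (-19054/95979 - 10916/(-103972))) - 1*(-814) = sqrt(-179218 + (-19054*1/95979 - 10916*(-1/103972))) + 814 = sqrt(-179218 + (-19054/95979 + 2729/25993)) + 814 = sqrt(-179218 - 233343931/2494782147) + 814 = sqrt(-447110100164977/2494782147) + 814 = I*sqrt(1115442295634966374265619)/2494782147 + 814 = 814 + I*sqrt(1115442295634966374265619)/2494782147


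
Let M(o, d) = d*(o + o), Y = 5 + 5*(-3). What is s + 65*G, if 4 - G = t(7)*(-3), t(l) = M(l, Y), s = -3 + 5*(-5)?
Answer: -27068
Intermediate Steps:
Y = -10 (Y = 5 - 15 = -10)
M(o, d) = 2*d*o (M(o, d) = d*(2*o) = 2*d*o)
s = -28 (s = -3 - 25 = -28)
t(l) = -20*l (t(l) = 2*(-10)*l = -20*l)
G = -416 (G = 4 - (-20*7)*(-3) = 4 - (-140)*(-3) = 4 - 1*420 = 4 - 420 = -416)
s + 65*G = -28 + 65*(-416) = -28 - 27040 = -27068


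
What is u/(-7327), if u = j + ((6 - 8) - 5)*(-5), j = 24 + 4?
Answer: -63/7327 ≈ -0.0085983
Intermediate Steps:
j = 28
u = 63 (u = 28 + ((6 - 8) - 5)*(-5) = 28 + (-2 - 5)*(-5) = 28 - 7*(-5) = 28 + 35 = 63)
u/(-7327) = 63/(-7327) = 63*(-1/7327) = -63/7327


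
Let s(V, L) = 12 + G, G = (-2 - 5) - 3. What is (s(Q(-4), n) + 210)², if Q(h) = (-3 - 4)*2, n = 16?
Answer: 44944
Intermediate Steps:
G = -10 (G = -7 - 3 = -10)
Q(h) = -14 (Q(h) = -7*2 = -14)
s(V, L) = 2 (s(V, L) = 12 - 10 = 2)
(s(Q(-4), n) + 210)² = (2 + 210)² = 212² = 44944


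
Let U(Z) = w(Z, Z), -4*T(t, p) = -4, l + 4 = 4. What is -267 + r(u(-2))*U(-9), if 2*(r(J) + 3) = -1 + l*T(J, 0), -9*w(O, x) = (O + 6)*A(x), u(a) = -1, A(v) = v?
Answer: -513/2 ≈ -256.50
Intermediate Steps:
l = 0 (l = -4 + 4 = 0)
T(t, p) = 1 (T(t, p) = -¼*(-4) = 1)
w(O, x) = -x*(6 + O)/9 (w(O, x) = -(O + 6)*x/9 = -(6 + O)*x/9 = -x*(6 + O)/9)
r(J) = -7/2 (r(J) = -3 + (-1 + 0*1)/2 = -3 + (-1 + 0)/2 = -3 + (½)*(-1) = -3 - ½ = -7/2)
U(Z) = -Z*(6 + Z)/9
-267 + r(u(-2))*U(-9) = -267 - (-7)*(-9)*(6 - 9)/18 = -267 - (-7)*(-9)*(-3)/18 = -267 - 7/2*(-3) = -267 + 21/2 = -513/2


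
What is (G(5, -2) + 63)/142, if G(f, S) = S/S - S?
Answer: 33/71 ≈ 0.46479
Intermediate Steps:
G(f, S) = 1 - S
(G(5, -2) + 63)/142 = ((1 - 1*(-2)) + 63)/142 = ((1 + 2) + 63)/142 = (3 + 63)/142 = (1/142)*66 = 33/71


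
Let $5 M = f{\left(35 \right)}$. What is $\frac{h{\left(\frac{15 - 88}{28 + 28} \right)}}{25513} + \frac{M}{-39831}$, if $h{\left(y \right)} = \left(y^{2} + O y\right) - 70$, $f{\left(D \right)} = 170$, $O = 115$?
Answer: $- \frac{1763358209}{187460543424} \approx -0.0094066$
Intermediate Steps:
$h{\left(y \right)} = -70 + y^{2} + 115 y$ ($h{\left(y \right)} = \left(y^{2} + 115 y\right) - 70 = -70 + y^{2} + 115 y$)
$M = 34$ ($M = \frac{1}{5} \cdot 170 = 34$)
$\frac{h{\left(\frac{15 - 88}{28 + 28} \right)}}{25513} + \frac{M}{-39831} = \frac{-70 + \left(\frac{15 - 88}{28 + 28}\right)^{2} + 115 \frac{15 - 88}{28 + 28}}{25513} + \frac{34}{-39831} = \left(-70 + \left(- \frac{73}{56}\right)^{2} + 115 \left(- \frac{73}{56}\right)\right) \frac{1}{25513} + 34 \left(- \frac{1}{39831}\right) = \left(-70 + \left(\left(-73\right) \frac{1}{56}\right)^{2} + 115 \left(\left(-73\right) \frac{1}{56}\right)\right) \frac{1}{25513} - \frac{2}{2343} = \left(-70 + \left(- \frac{73}{56}\right)^{2} + 115 \left(- \frac{73}{56}\right)\right) \frac{1}{25513} - \frac{2}{2343} = \left(-70 + \frac{5329}{3136} - \frac{8395}{56}\right) \frac{1}{25513} - \frac{2}{2343} = \left(- \frac{684311}{3136}\right) \frac{1}{25513} - \frac{2}{2343} = - \frac{684311}{80008768} - \frac{2}{2343} = - \frac{1763358209}{187460543424}$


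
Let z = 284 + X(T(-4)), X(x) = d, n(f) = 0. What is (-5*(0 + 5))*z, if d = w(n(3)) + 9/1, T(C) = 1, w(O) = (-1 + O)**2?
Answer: -7350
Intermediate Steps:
d = 10 (d = (-1 + 0)**2 + 9/1 = (-1)**2 + 9*1 = 1 + 9 = 10)
X(x) = 10
z = 294 (z = 284 + 10 = 294)
(-5*(0 + 5))*z = -5*(0 + 5)*294 = -5*5*294 = -25*294 = -7350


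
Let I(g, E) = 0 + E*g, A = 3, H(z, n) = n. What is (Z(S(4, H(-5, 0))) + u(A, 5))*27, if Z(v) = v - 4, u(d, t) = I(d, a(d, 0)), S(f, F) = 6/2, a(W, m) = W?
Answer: 216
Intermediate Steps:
I(g, E) = E*g
S(f, F) = 3 (S(f, F) = 6*(½) = 3)
u(d, t) = d² (u(d, t) = d*d = d²)
Z(v) = -4 + v
(Z(S(4, H(-5, 0))) + u(A, 5))*27 = ((-4 + 3) + 3²)*27 = (-1 + 9)*27 = 8*27 = 216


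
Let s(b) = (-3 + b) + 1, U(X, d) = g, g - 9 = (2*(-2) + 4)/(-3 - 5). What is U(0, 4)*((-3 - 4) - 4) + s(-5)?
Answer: -106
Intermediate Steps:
g = 9 (g = 9 + (2*(-2) + 4)/(-3 - 5) = 9 + (-4 + 4)/(-8) = 9 + 0*(-⅛) = 9 + 0 = 9)
U(X, d) = 9
s(b) = -2 + b
U(0, 4)*((-3 - 4) - 4) + s(-5) = 9*((-3 - 4) - 4) + (-2 - 5) = 9*(-7 - 4) - 7 = 9*(-11) - 7 = -99 - 7 = -106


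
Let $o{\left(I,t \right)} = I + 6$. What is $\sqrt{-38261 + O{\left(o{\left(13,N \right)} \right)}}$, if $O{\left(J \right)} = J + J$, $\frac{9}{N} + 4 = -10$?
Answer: $3 i \sqrt{4247} \approx 195.51 i$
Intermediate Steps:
$N = - \frac{9}{14}$ ($N = \frac{9}{-4 - 10} = \frac{9}{-14} = 9 \left(- \frac{1}{14}\right) = - \frac{9}{14} \approx -0.64286$)
$o{\left(I,t \right)} = 6 + I$
$O{\left(J \right)} = 2 J$
$\sqrt{-38261 + O{\left(o{\left(13,N \right)} \right)}} = \sqrt{-38261 + 2 \left(6 + 13\right)} = \sqrt{-38261 + 2 \cdot 19} = \sqrt{-38261 + 38} = \sqrt{-38223} = 3 i \sqrt{4247}$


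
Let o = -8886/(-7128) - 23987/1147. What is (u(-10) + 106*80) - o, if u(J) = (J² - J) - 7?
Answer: 11722302637/1362636 ≈ 8602.7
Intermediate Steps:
o = -26797849/1362636 (o = -8886*(-1/7128) - 23987*1/1147 = 1481/1188 - 23987/1147 = -26797849/1362636 ≈ -19.666)
u(J) = -7 + J² - J
(u(-10) + 106*80) - o = ((-7 + (-10)² - 1*(-10)) + 106*80) - 1*(-26797849/1362636) = ((-7 + 100 + 10) + 8480) + 26797849/1362636 = (103 + 8480) + 26797849/1362636 = 8583 + 26797849/1362636 = 11722302637/1362636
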